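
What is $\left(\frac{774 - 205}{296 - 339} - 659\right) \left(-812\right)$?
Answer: $\frac{23471672}{43} \approx 5.4585 \cdot 10^{5}$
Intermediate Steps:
$\left(\frac{774 - 205}{296 - 339} - 659\right) \left(-812\right) = \left(\frac{569}{-43} - 659\right) \left(-812\right) = \left(569 \left(- \frac{1}{43}\right) - 659\right) \left(-812\right) = \left(- \frac{569}{43} - 659\right) \left(-812\right) = \left(- \frac{28906}{43}\right) \left(-812\right) = \frac{23471672}{43}$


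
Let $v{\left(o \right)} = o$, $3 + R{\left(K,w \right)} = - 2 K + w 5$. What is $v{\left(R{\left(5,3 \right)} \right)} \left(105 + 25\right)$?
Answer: $260$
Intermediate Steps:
$R{\left(K,w \right)} = -3 - 2 K + 5 w$ ($R{\left(K,w \right)} = -3 - \left(2 K - w 5\right) = -3 - \left(- 5 w + 2 K\right) = -3 - 2 K + 5 w$)
$v{\left(R{\left(5,3 \right)} \right)} \left(105 + 25\right) = \left(-3 - 10 + 5 \cdot 3\right) \left(105 + 25\right) = \left(-3 - 10 + 15\right) 130 = 2 \cdot 130 = 260$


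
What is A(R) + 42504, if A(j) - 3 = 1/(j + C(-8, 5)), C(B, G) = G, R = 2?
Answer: 297550/7 ≈ 42507.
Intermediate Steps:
A(j) = 3 + 1/(5 + j) (A(j) = 3 + 1/(j + 5) = 3 + 1/(5 + j))
A(R) + 42504 = (16 + 3*2)/(5 + 2) + 42504 = (16 + 6)/7 + 42504 = (⅐)*22 + 42504 = 22/7 + 42504 = 297550/7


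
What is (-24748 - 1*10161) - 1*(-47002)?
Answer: 12093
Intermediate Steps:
(-24748 - 1*10161) - 1*(-47002) = (-24748 - 10161) + 47002 = -34909 + 47002 = 12093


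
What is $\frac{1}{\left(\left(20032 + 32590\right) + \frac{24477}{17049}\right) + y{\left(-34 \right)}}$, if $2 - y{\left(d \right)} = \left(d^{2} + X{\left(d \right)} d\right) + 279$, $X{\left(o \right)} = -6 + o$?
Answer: $\frac{5683}{283186366} \approx 2.0068 \cdot 10^{-5}$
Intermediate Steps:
$y{\left(d \right)} = -277 - d^{2} - d \left(-6 + d\right)$ ($y{\left(d \right)} = 2 - \left(\left(d^{2} + \left(-6 + d\right) d\right) + 279\right) = 2 - \left(\left(d^{2} + d \left(-6 + d\right)\right) + 279\right) = 2 - \left(279 + d^{2} + d \left(-6 + d\right)\right) = -277 - d^{2} - d \left(-6 + d\right)$)
$\frac{1}{\left(\left(20032 + 32590\right) + \frac{24477}{17049}\right) + y{\left(-34 \right)}} = \frac{1}{\left(\left(20032 + 32590\right) + \frac{24477}{17049}\right) - \left(481 + 2312\right)} = \frac{1}{\left(52622 + 24477 \cdot \frac{1}{17049}\right) - 2793} = \frac{1}{\left(52622 + \frac{8159}{5683}\right) - 2793} = \frac{1}{\frac{299058985}{5683} - 2793} = \frac{1}{\frac{283186366}{5683}} = \frac{5683}{283186366}$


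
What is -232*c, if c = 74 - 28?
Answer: -10672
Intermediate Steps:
c = 46
-232*c = -232*46 = -10672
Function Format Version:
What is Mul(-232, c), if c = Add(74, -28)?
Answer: -10672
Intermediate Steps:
c = 46
Mul(-232, c) = Mul(-232, 46) = -10672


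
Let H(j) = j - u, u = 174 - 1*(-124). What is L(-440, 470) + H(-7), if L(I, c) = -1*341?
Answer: -646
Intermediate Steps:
L(I, c) = -341
u = 298 (u = 174 + 124 = 298)
H(j) = -298 + j (H(j) = j - 1*298 = j - 298 = -298 + j)
L(-440, 470) + H(-7) = -341 + (-298 - 7) = -341 - 305 = -646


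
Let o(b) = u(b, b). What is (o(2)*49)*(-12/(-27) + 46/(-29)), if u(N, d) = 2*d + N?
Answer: -29204/87 ≈ -335.68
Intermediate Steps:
u(N, d) = N + 2*d
o(b) = 3*b (o(b) = b + 2*b = 3*b)
(o(2)*49)*(-12/(-27) + 46/(-29)) = ((3*2)*49)*(-12/(-27) + 46/(-29)) = (6*49)*(-12*(-1/27) + 46*(-1/29)) = 294*(4/9 - 46/29) = 294*(-298/261) = -29204/87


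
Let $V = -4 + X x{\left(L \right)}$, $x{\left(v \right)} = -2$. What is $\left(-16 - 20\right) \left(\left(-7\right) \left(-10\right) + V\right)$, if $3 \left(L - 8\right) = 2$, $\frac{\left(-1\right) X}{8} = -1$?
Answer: $-1800$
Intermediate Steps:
$X = 8$ ($X = \left(-8\right) \left(-1\right) = 8$)
$L = \frac{26}{3}$ ($L = 8 + \frac{1}{3} \cdot 2 = 8 + \frac{2}{3} = \frac{26}{3} \approx 8.6667$)
$V = -20$ ($V = -4 + 8 \left(-2\right) = -4 - 16 = -20$)
$\left(-16 - 20\right) \left(\left(-7\right) \left(-10\right) + V\right) = \left(-16 - 20\right) \left(\left(-7\right) \left(-10\right) - 20\right) = - 36 \left(70 - 20\right) = \left(-36\right) 50 = -1800$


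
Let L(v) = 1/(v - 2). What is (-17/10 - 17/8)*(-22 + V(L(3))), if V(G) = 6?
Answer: 306/5 ≈ 61.200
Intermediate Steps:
L(v) = 1/(-2 + v)
(-17/10 - 17/8)*(-22 + V(L(3))) = (-17/10 - 17/8)*(-22 + 6) = (-17*⅒ - 17*⅛)*(-16) = (-17/10 - 17/8)*(-16) = -153/40*(-16) = 306/5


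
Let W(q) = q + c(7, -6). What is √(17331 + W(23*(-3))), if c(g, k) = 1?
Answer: √17263 ≈ 131.39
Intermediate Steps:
W(q) = 1 + q (W(q) = q + 1 = 1 + q)
√(17331 + W(23*(-3))) = √(17331 + (1 + 23*(-3))) = √(17331 + (1 - 69)) = √(17331 - 68) = √17263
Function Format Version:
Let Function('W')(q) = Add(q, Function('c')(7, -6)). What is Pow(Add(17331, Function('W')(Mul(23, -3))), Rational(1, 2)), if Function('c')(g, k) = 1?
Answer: Pow(17263, Rational(1, 2)) ≈ 131.39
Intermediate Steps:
Function('W')(q) = Add(1, q) (Function('W')(q) = Add(q, 1) = Add(1, q))
Pow(Add(17331, Function('W')(Mul(23, -3))), Rational(1, 2)) = Pow(Add(17331, Add(1, Mul(23, -3))), Rational(1, 2)) = Pow(Add(17331, Add(1, -69)), Rational(1, 2)) = Pow(Add(17331, -68), Rational(1, 2)) = Pow(17263, Rational(1, 2))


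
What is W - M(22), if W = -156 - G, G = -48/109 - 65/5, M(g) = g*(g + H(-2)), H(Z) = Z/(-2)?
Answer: -70693/109 ≈ -648.56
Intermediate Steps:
H(Z) = -Z/2 (H(Z) = Z*(-½) = -Z/2)
M(g) = g*(1 + g) (M(g) = g*(g - ½*(-2)) = g*(g + 1) = g*(1 + g))
G = -1465/109 (G = -48*1/109 - 65*⅕ = -48/109 - 13 = -1465/109 ≈ -13.440)
W = -15539/109 (W = -156 - 1*(-1465/109) = -156 + 1465/109 = -15539/109 ≈ -142.56)
W - M(22) = -15539/109 - 22*(1 + 22) = -15539/109 - 22*23 = -15539/109 - 1*506 = -15539/109 - 506 = -70693/109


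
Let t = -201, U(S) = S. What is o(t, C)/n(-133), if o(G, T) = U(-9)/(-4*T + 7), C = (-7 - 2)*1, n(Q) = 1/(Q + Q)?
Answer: 2394/43 ≈ 55.674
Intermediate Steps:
n(Q) = 1/(2*Q)
C = -9 (C = -9*1 = -9)
o(G, T) = -9/(7 - 4*T) (o(G, T) = -9/(-4*T + 7) = -9/(7 - 4*T))
o(t, C)/n(-133) = (9/(-7 + 4*(-9)))/(((½)/(-133))) = (9/(-7 - 36))/(((½)*(-1/133))) = (9/(-43))/(-1/266) = (9*(-1/43))*(-266) = -9/43*(-266) = 2394/43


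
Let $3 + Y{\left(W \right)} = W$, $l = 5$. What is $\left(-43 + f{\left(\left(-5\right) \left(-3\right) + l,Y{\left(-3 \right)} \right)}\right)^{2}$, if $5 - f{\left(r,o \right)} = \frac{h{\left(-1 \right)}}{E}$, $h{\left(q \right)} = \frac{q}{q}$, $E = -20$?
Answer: $\frac{576081}{400} \approx 1440.2$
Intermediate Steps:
$Y{\left(W \right)} = -3 + W$
$h{\left(q \right)} = 1$
$f{\left(r,o \right)} = \frac{101}{20}$ ($f{\left(r,o \right)} = 5 - 1 \frac{1}{-20} = 5 - 1 \left(- \frac{1}{20}\right) = 5 - - \frac{1}{20} = 5 + \frac{1}{20} = \frac{101}{20}$)
$\left(-43 + f{\left(\left(-5\right) \left(-3\right) + l,Y{\left(-3 \right)} \right)}\right)^{2} = \left(-43 + \frac{101}{20}\right)^{2} = \left(- \frac{759}{20}\right)^{2} = \frac{576081}{400}$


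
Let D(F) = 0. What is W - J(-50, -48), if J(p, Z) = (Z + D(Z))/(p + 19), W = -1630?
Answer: -50578/31 ≈ -1631.5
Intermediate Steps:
J(p, Z) = Z/(19 + p) (J(p, Z) = (Z + 0)/(p + 19) = Z/(19 + p))
W - J(-50, -48) = -1630 - (-48)/(19 - 50) = -1630 - (-48)/(-31) = -1630 - (-48)*(-1)/31 = -1630 - 1*48/31 = -1630 - 48/31 = -50578/31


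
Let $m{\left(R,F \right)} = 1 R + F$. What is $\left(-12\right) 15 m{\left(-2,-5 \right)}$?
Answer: $1260$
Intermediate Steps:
$m{\left(R,F \right)} = F + R$ ($m{\left(R,F \right)} = R + F = F + R$)
$\left(-12\right) 15 m{\left(-2,-5 \right)} = \left(-12\right) 15 \left(-5 - 2\right) = \left(-180\right) \left(-7\right) = 1260$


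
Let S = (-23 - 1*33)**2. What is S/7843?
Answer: 3136/7843 ≈ 0.39985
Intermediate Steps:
S = 3136 (S = (-23 - 33)**2 = (-56)**2 = 3136)
S/7843 = 3136/7843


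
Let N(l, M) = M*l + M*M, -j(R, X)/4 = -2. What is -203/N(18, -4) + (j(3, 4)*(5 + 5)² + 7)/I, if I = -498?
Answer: 1331/664 ≈ 2.0045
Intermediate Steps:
j(R, X) = 8 (j(R, X) = -4*(-2) = 8)
N(l, M) = M² + M*l (N(l, M) = M*l + M² = M² + M*l)
-203/N(18, -4) + (j(3, 4)*(5 + 5)² + 7)/I = -203*(-1/(4*(-4 + 18))) + (8*(5 + 5)² + 7)/(-498) = -203/((-4*14)) + (8*10² + 7)*(-1/498) = -203/(-56) + (8*100 + 7)*(-1/498) = -203*(-1/56) + (800 + 7)*(-1/498) = 29/8 + 807*(-1/498) = 29/8 - 269/166 = 1331/664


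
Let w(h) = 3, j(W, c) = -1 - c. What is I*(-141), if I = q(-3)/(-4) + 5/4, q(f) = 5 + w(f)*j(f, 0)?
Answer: -423/4 ≈ -105.75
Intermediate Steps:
q(f) = 2 (q(f) = 5 + 3*(-1 - 1*0) = 5 + 3*(-1 + 0) = 5 + 3*(-1) = 5 - 3 = 2)
I = ¾ (I = 2/(-4) + 5/4 = 2*(-¼) + 5*(¼) = -½ + 5/4 = ¾ ≈ 0.75000)
I*(-141) = (¾)*(-141) = -423/4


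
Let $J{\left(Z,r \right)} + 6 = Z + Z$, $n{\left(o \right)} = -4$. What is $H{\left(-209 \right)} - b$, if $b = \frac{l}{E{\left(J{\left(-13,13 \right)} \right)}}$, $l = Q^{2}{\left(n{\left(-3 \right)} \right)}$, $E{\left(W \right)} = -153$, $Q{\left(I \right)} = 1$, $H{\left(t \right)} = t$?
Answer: $- \frac{31976}{153} \approx -208.99$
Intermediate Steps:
$J{\left(Z,r \right)} = -6 + 2 Z$ ($J{\left(Z,r \right)} = -6 + \left(Z + Z\right) = -6 + 2 Z$)
$l = 1$ ($l = 1^{2} = 1$)
$b = - \frac{1}{153}$ ($b = 1 \frac{1}{-153} = 1 \left(- \frac{1}{153}\right) = - \frac{1}{153} \approx -0.0065359$)
$H{\left(-209 \right)} - b = -209 - - \frac{1}{153} = -209 + \frac{1}{153} = - \frac{31976}{153}$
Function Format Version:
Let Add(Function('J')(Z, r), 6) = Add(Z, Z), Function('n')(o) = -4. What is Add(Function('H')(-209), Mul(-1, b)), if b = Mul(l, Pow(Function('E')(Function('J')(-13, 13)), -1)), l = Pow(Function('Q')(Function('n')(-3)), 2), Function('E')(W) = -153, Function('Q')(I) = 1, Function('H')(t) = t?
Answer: Rational(-31976, 153) ≈ -208.99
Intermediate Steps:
Function('J')(Z, r) = Add(-6, Mul(2, Z)) (Function('J')(Z, r) = Add(-6, Add(Z, Z)) = Add(-6, Mul(2, Z)))
l = 1 (l = Pow(1, 2) = 1)
b = Rational(-1, 153) (b = Mul(1, Pow(-153, -1)) = Mul(1, Rational(-1, 153)) = Rational(-1, 153) ≈ -0.0065359)
Add(Function('H')(-209), Mul(-1, b)) = Add(-209, Mul(-1, Rational(-1, 153))) = Add(-209, Rational(1, 153)) = Rational(-31976, 153)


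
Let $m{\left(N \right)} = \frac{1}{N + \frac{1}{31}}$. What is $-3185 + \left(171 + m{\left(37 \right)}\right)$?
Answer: $- \frac{3460041}{1148} \approx -3014.0$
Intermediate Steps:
$m{\left(N \right)} = \frac{1}{\frac{1}{31} + N}$ ($m{\left(N \right)} = \frac{1}{N + \frac{1}{31}} = \frac{1}{\frac{1}{31} + N}$)
$-3185 + \left(171 + m{\left(37 \right)}\right) = -3185 + \left(171 + \frac{31}{1 + 31 \cdot 37}\right) = -3185 + \left(171 + \frac{31}{1 + 1147}\right) = -3185 + \left(171 + \frac{31}{1148}\right) = -3185 + \frac{196339}{1148} = - \frac{3460041}{1148}$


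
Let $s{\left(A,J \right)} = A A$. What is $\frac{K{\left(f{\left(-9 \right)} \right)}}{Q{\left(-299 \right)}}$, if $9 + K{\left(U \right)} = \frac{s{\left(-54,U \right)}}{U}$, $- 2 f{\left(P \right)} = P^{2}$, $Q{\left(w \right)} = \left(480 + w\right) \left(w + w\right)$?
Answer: $\frac{81}{108238} \approx 0.00074835$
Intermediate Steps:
$Q{\left(w \right)} = 2 w \left(480 + w\right)$ ($Q{\left(w \right)} = \left(480 + w\right) 2 w = 2 w \left(480 + w\right)$)
$s{\left(A,J \right)} = A^{2}$
$f{\left(P \right)} = - \frac{P^{2}}{2}$
$K{\left(U \right)} = -9 + \frac{2916}{U}$ ($K{\left(U \right)} = -9 + \frac{\left(-54\right)^{2}}{U} = -9 + \frac{2916}{U}$)
$\frac{K{\left(f{\left(-9 \right)} \right)}}{Q{\left(-299 \right)}} = \frac{-9 + \frac{2916}{\left(- \frac{1}{2}\right) \left(-9\right)^{2}}}{2 \left(-299\right) \left(480 - 299\right)} = \frac{-9 + \frac{2916}{\left(- \frac{1}{2}\right) 81}}{2 \left(-299\right) 181} = \frac{-9 + \frac{2916}{- \frac{81}{2}}}{-108238} = \left(-9 + 2916 \left(- \frac{2}{81}\right)\right) \left(- \frac{1}{108238}\right) = \left(-9 - 72\right) \left(- \frac{1}{108238}\right) = \left(-81\right) \left(- \frac{1}{108238}\right) = \frac{81}{108238}$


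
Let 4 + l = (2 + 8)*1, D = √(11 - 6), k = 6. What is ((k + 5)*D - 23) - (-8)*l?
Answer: 25 + 11*√5 ≈ 49.597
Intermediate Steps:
D = √5 ≈ 2.2361
l = 6 (l = -4 + (2 + 8)*1 = -4 + 10*1 = -4 + 10 = 6)
((k + 5)*D - 23) - (-8)*l = ((6 + 5)*√5 - 23) - (-8)*6 = (11*√5 - 23) - 1*(-48) = (-23 + 11*√5) + 48 = 25 + 11*√5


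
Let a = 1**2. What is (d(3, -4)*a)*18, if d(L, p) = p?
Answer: -72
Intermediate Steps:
a = 1
(d(3, -4)*a)*18 = -4*1*18 = -4*18 = -72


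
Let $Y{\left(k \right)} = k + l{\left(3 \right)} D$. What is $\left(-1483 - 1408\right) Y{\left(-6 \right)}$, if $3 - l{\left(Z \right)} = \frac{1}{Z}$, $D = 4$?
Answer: $- \frac{40474}{3} \approx -13491.0$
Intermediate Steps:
$l{\left(Z \right)} = 3 - \frac{1}{Z}$
$Y{\left(k \right)} = \frac{32}{3} + k$ ($Y{\left(k \right)} = k + \left(3 - \frac{1}{3}\right) 4 = k + \frac{8}{3} \cdot 4 = k + \frac{32}{3} = \frac{32}{3} + k$)
$\left(-1483 - 1408\right) Y{\left(-6 \right)} = \left(-1483 - 1408\right) \left(\frac{32}{3} - 6\right) = \left(-2891\right) \frac{14}{3} = - \frac{40474}{3}$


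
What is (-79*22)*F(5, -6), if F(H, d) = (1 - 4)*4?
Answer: 20856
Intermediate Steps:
F(H, d) = -12 (F(H, d) = -3*4 = -12)
(-79*22)*F(5, -6) = -79*22*(-12) = -1738*(-12) = 20856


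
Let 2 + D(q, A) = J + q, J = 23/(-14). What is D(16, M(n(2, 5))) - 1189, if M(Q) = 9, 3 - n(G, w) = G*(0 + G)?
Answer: -16473/14 ≈ -1176.6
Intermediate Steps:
n(G, w) = 3 - G² (n(G, w) = 3 - G*(0 + G) = 3 - G*G = 3 - G²)
J = -23/14 (J = 23*(-1/14) = -23/14 ≈ -1.6429)
D(q, A) = -51/14 + q (D(q, A) = -2 + (-23/14 + q) = -51/14 + q)
D(16, M(n(2, 5))) - 1189 = (-51/14 + 16) - 1189 = 173/14 - 1189 = -16473/14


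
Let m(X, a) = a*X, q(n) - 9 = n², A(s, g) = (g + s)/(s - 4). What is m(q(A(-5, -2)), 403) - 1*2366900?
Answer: -191405366/81 ≈ -2.3630e+6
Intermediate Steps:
A(s, g) = (g + s)/(-4 + s)
q(n) = 9 + n²
m(X, a) = X*a
m(q(A(-5, -2)), 403) - 1*2366900 = (9 + ((-2 - 5)/(-4 - 5))²)*403 - 1*2366900 = (9 + (-7/(-9))²)*403 - 2366900 = (9 + (-⅑*(-7))²)*403 - 2366900 = (9 + (7/9)²)*403 - 2366900 = (9 + 49/81)*403 - 2366900 = (778/81)*403 - 2366900 = 313534/81 - 2366900 = -191405366/81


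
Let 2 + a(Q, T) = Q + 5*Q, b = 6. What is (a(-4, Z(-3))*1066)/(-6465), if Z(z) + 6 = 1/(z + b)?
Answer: 27716/6465 ≈ 4.2871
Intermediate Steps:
Z(z) = -6 + 1/(6 + z) (Z(z) = -6 + 1/(z + 6) = -6 + 1/(6 + z))
a(Q, T) = -2 + 6*Q (a(Q, T) = -2 + (Q + 5*Q) = -2 + 6*Q)
(a(-4, Z(-3))*1066)/(-6465) = ((-2 + 6*(-4))*1066)/(-6465) = ((-2 - 24)*1066)*(-1/6465) = -26*1066*(-1/6465) = -27716*(-1/6465) = 27716/6465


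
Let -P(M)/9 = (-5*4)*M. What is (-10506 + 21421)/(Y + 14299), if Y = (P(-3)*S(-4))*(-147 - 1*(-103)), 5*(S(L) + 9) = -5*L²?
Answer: -10915/579701 ≈ -0.018829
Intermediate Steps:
S(L) = -9 - L² (S(L) = -9 + (-5*L²)/5 = -9 - L²)
P(M) = 180*M (P(M) = -9*(-5*4)*M = -(-180)*M = 180*M)
Y = -594000 (Y = ((180*(-3))*(-9 - 1*(-4)²))*(-147 - 1*(-103)) = (-540*(-9 - 1*16))*(-147 + 103) = -540*(-9 - 16)*(-44) = -540*(-25)*(-44) = 13500*(-44) = -594000)
(-10506 + 21421)/(Y + 14299) = (-10506 + 21421)/(-594000 + 14299) = 10915/(-579701) = 10915*(-1/579701) = -10915/579701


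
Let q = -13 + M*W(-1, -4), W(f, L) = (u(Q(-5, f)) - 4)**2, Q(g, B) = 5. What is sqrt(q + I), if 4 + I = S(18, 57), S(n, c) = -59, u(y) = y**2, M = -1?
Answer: I*sqrt(517) ≈ 22.738*I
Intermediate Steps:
W(f, L) = 441 (W(f, L) = (5**2 - 4)**2 = (25 - 4)**2 = 21**2 = 441)
I = -63 (I = -4 - 59 = -63)
q = -454 (q = -13 - 1*441 = -13 - 441 = -454)
sqrt(q + I) = sqrt(-454 - 63) = sqrt(-517) = I*sqrt(517)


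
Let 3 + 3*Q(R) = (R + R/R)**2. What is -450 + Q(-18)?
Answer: -1064/3 ≈ -354.67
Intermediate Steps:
Q(R) = -1 + (1 + R)**2/3 (Q(R) = -1 + (R + R/R)**2/3 = -1 + (R + 1)**2/3 = -1 + (1 + R)**2/3)
-450 + Q(-18) = -450 + (-1 + (1 - 18)**2/3) = -450 + (-1 + (1/3)*(-17)**2) = -450 + (-1 + (1/3)*289) = -450 + (-1 + 289/3) = -450 + 286/3 = -1064/3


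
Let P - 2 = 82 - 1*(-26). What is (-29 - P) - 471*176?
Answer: -83035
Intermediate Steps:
P = 110 (P = 2 + (82 - 1*(-26)) = 2 + (82 + 26) = 2 + 108 = 110)
(-29 - P) - 471*176 = (-29 - 1*110) - 471*176 = (-29 - 110) - 82896 = -139 - 82896 = -83035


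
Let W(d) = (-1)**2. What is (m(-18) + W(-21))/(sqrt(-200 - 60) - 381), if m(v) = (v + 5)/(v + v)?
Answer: -6223/1745052 - 49*I*sqrt(65)/2617578 ≈ -0.0035661 - 0.00015092*I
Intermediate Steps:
W(d) = 1
m(v) = (5 + v)/(2*v) (m(v) = (5 + v)/((2*v)) = (5 + v)*(1/(2*v)) = (5 + v)/(2*v))
(m(-18) + W(-21))/(sqrt(-200 - 60) - 381) = ((1/2)*(5 - 18)/(-18) + 1)/(sqrt(-200 - 60) - 381) = ((1/2)*(-1/18)*(-13) + 1)/(sqrt(-260) - 381) = (13/36 + 1)/(2*I*sqrt(65) - 381) = 49/(36*(-381 + 2*I*sqrt(65)))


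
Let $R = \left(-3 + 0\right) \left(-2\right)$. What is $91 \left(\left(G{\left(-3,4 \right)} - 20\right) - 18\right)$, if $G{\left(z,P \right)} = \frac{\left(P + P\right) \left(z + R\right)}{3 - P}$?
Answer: $-5642$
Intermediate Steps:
$R = 6$ ($R = \left(-3\right) \left(-2\right) = 6$)
$G{\left(z,P \right)} = \frac{2 P \left(6 + z\right)}{3 - P}$ ($G{\left(z,P \right)} = \frac{\left(P + P\right) \left(z + 6\right)}{3 - P} = \frac{2 P \left(6 + z\right)}{3 - P}$)
$91 \left(\left(G{\left(-3,4 \right)} - 20\right) - 18\right) = 91 \left(\left(\left(-2\right) 4 \frac{1}{-3 + 4} \left(6 - 3\right) - 20\right) - 18\right) = 91 \left(\left(\left(-2\right) 4 \cdot 1^{-1} \cdot 3 - 20\right) - 18\right) = 91 \left(\left(\left(-2\right) 4 \cdot 1 \cdot 3 - 20\right) - 18\right) = 91 \left(\left(-24 - 20\right) - 18\right) = 91 \left(-44 - 18\right) = 91 \left(-62\right) = -5642$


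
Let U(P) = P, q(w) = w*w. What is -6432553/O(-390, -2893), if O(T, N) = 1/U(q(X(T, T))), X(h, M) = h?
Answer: -978391311300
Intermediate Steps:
q(w) = w²
O(T, N) = T⁻² (O(T, N) = 1/(T²) = T⁻²)
-6432553/O(-390, -2893) = -6432553/((-390)⁻²) = -6432553/1/152100 = -6432553*152100 = -978391311300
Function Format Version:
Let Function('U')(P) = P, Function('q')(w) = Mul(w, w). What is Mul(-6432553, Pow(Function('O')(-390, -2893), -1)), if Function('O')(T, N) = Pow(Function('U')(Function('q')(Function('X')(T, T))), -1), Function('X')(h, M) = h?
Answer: -978391311300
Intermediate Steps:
Function('q')(w) = Pow(w, 2)
Function('O')(T, N) = Pow(T, -2) (Function('O')(T, N) = Pow(Pow(T, 2), -1) = Pow(T, -2))
Mul(-6432553, Pow(Function('O')(-390, -2893), -1)) = Mul(-6432553, Pow(Pow(-390, -2), -1)) = Mul(-6432553, Pow(Rational(1, 152100), -1)) = Mul(-6432553, 152100) = -978391311300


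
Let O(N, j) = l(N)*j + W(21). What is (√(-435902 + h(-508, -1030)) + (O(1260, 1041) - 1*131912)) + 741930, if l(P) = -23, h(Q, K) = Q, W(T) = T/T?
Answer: 586076 + 3*I*√48490 ≈ 5.8608e+5 + 660.61*I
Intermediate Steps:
W(T) = 1
O(N, j) = 1 - 23*j (O(N, j) = -23*j + 1 = 1 - 23*j)
(√(-435902 + h(-508, -1030)) + (O(1260, 1041) - 1*131912)) + 741930 = (√(-435902 - 508) + ((1 - 23*1041) - 1*131912)) + 741930 = (√(-436410) + ((1 - 23943) - 131912)) + 741930 = (3*I*√48490 + (-23942 - 131912)) + 741930 = (3*I*√48490 - 155854) + 741930 = (-155854 + 3*I*√48490) + 741930 = 586076 + 3*I*√48490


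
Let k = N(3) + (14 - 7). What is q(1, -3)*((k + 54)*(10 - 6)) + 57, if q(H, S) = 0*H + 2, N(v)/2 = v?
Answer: 593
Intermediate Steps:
N(v) = 2*v
k = 13 (k = 2*3 + (14 - 7) = 6 + 7 = 13)
q(H, S) = 2 (q(H, S) = 0 + 2 = 2)
q(1, -3)*((k + 54)*(10 - 6)) + 57 = 2*((13 + 54)*(10 - 6)) + 57 = 2*(67*4) + 57 = 2*268 + 57 = 536 + 57 = 593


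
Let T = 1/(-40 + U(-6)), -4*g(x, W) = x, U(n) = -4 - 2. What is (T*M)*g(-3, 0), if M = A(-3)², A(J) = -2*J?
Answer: -27/46 ≈ -0.58696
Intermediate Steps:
U(n) = -6
g(x, W) = -x/4
T = -1/46 (T = 1/(-40 - 6) = 1/(-46) = -1/46 ≈ -0.021739)
M = 36 (M = (-2*(-3))² = 6² = 36)
(T*M)*g(-3, 0) = (-1/46*36)*(-¼*(-3)) = -18/23*¾ = -27/46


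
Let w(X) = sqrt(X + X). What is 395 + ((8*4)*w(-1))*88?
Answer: 395 + 2816*I*sqrt(2) ≈ 395.0 + 3982.4*I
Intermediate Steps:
w(X) = sqrt(2)*sqrt(X) (w(X) = sqrt(2*X) = sqrt(2)*sqrt(X))
395 + ((8*4)*w(-1))*88 = 395 + ((8*4)*(sqrt(2)*sqrt(-1)))*88 = 395 + (32*(sqrt(2)*I))*88 = 395 + (32*(I*sqrt(2)))*88 = 395 + (32*I*sqrt(2))*88 = 395 + 2816*I*sqrt(2)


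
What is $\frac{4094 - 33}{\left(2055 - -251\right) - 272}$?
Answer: $\frac{4061}{2034} \approx 1.9966$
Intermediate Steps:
$\frac{4094 - 33}{\left(2055 - -251\right) - 272} = \frac{4061}{\left(2055 + 251\right) - 272} = \frac{4061}{2306 - 272} = \frac{4061}{2034}$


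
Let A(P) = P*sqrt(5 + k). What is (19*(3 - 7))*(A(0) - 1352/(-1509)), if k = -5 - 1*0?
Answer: -102752/1509 ≈ -68.093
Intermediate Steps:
k = -5 (k = -5 + 0 = -5)
A(P) = 0 (A(P) = P*sqrt(5 - 5) = P*sqrt(0) = P*0 = 0)
(19*(3 - 7))*(A(0) - 1352/(-1509)) = (19*(3 - 7))*(0 - 1352/(-1509)) = (19*(-4))*(0 - 1352*(-1/1509)) = -76*(0 + 1352/1509) = -76*1352/1509 = -102752/1509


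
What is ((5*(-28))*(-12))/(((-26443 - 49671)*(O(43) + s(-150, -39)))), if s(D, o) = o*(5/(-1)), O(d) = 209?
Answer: -210/3843757 ≈ -5.4634e-5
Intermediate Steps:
s(D, o) = -5*o (s(D, o) = o*(5*(-1)) = o*(-5) = -5*o)
((5*(-28))*(-12))/(((-26443 - 49671)*(O(43) + s(-150, -39)))) = ((5*(-28))*(-12))/(((-26443 - 49671)*(209 - 5*(-39)))) = (-140*(-12))/((-76114*(209 + 195))) = 1680/((-76114*404)) = 1680/(-30750056) = 1680*(-1/30750056) = -210/3843757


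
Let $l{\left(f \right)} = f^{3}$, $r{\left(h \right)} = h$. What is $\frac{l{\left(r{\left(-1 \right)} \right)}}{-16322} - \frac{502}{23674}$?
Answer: $- \frac{4084985}{193203514} \approx -0.021143$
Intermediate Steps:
$\frac{l{\left(r{\left(-1 \right)} \right)}}{-16322} - \frac{502}{23674} = \frac{\left(-1\right)^{3}}{-16322} - \frac{502}{23674} = \left(-1\right) \left(- \frac{1}{16322}\right) - \frac{251}{11837} = \frac{1}{16322} - \frac{251}{11837} = - \frac{4084985}{193203514}$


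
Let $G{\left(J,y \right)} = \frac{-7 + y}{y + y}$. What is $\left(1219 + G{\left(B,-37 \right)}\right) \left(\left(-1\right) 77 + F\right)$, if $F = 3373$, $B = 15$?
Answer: $\frac{148732000}{37} \approx 4.0198 \cdot 10^{6}$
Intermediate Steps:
$G{\left(J,y \right)} = \frac{-7 + y}{2 y}$
$\left(1219 + G{\left(B,-37 \right)}\right) \left(\left(-1\right) 77 + F\right) = \left(1219 + \frac{-7 - 37}{2 \left(-37\right)}\right) \left(\left(-1\right) 77 + 3373\right) = \left(1219 + \frac{1}{2} \left(- \frac{1}{37}\right) \left(-44\right)\right) \left(-77 + 3373\right) = \left(1219 + \frac{22}{37}\right) 3296 = \frac{45125}{37} \cdot 3296 = \frac{148732000}{37}$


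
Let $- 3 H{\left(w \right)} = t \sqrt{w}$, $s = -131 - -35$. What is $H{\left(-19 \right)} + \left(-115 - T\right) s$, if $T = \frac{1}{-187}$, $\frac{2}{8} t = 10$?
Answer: $\frac{2064384}{187} - \frac{40 i \sqrt{19}}{3} \approx 11039.0 - 58.119 i$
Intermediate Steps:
$t = 40$ ($t = 4 \cdot 10 = 40$)
$s = -96$ ($s = -131 + 35 = -96$)
$H{\left(w \right)} = - \frac{40 \sqrt{w}}{3}$
$T = - \frac{1}{187} \approx -0.0053476$
$H{\left(-19 \right)} + \left(-115 - T\right) s = - \frac{40 \sqrt{-19}}{3} + \left(-115 - - \frac{1}{187}\right) \left(-96\right) = - \frac{40 i \sqrt{19}}{3} + \left(-115 + \frac{1}{187}\right) \left(-96\right) = - \frac{40 i \sqrt{19}}{3} - - \frac{2064384}{187} = - \frac{40 i \sqrt{19}}{3} + \frac{2064384}{187} = \frac{2064384}{187} - \frac{40 i \sqrt{19}}{3}$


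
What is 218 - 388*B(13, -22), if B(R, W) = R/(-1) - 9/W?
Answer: 56136/11 ≈ 5103.3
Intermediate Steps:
B(R, W) = -R - 9/W (B(R, W) = R*(-1) - 9/W = -R - 9/W)
218 - 388*B(13, -22) = 218 - 388*(-1*13 - 9/(-22)) = 218 - 388*(-13 - 9*(-1/22)) = 218 - 388*(-13 + 9/22) = 218 - 388*(-277/22) = 218 + 53738/11 = 56136/11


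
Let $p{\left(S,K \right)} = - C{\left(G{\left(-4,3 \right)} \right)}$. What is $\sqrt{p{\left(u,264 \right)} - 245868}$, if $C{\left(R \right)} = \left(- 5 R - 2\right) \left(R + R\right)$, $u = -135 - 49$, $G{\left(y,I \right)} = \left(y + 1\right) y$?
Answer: $2 i \sqrt{61095} \approx 494.35 i$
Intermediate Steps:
$G{\left(y,I \right)} = y \left(1 + y\right)$ ($G{\left(y,I \right)} = \left(1 + y\right) y = y \left(1 + y\right)$)
$u = -184$ ($u = -135 - 49 = -184$)
$C{\left(R \right)} = 2 R \left(-2 - 5 R\right)$ ($C{\left(R \right)} = \left(-2 - 5 R\right) 2 R = 2 R \left(-2 - 5 R\right)$)
$p{\left(S,K \right)} = 1488$ ($p{\left(S,K \right)} = - \left(-2\right) \left(- 4 \left(1 - 4\right)\right) \left(2 + 5 \left(- 4 \left(1 - 4\right)\right)\right) = - \left(-2\right) \left(\left(-4\right) \left(-3\right)\right) \left(2 + 5 \left(\left(-4\right) \left(-3\right)\right)\right) = - \left(-2\right) 12 \left(2 + 5 \cdot 12\right) = - \left(-2\right) 12 \left(2 + 60\right) = - \left(-2\right) 12 \cdot 62 = \left(-1\right) \left(-1488\right) = 1488$)
$\sqrt{p{\left(u,264 \right)} - 245868} = \sqrt{1488 - 245868} = \sqrt{-244380} = 2 i \sqrt{61095}$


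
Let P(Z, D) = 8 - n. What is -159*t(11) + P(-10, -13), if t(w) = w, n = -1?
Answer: -1740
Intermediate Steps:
P(Z, D) = 9 (P(Z, D) = 8 - 1*(-1) = 8 + 1 = 9)
-159*t(11) + P(-10, -13) = -159*11 + 9 = -1749 + 9 = -1740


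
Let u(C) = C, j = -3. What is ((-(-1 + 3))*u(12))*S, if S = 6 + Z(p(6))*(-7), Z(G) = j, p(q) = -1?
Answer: -648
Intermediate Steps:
Z(G) = -3
S = 27 (S = 6 - 3*(-7) = 6 + 21 = 27)
((-(-1 + 3))*u(12))*S = (-(-1 + 3)*12)*27 = (-1*2*12)*27 = -2*12*27 = -24*27 = -648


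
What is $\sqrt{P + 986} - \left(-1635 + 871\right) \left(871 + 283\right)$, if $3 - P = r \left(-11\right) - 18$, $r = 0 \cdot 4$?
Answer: $881656 + \sqrt{1007} \approx 8.8169 \cdot 10^{5}$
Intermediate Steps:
$r = 0$
$P = 21$ ($P = 3 - \left(0 \left(-11\right) - 18\right) = 3 - \left(0 - 18\right) = 3 - -18 = 3 + 18 = 21$)
$\sqrt{P + 986} - \left(-1635 + 871\right) \left(871 + 283\right) = \sqrt{21 + 986} - \left(-1635 + 871\right) \left(871 + 283\right) = \sqrt{1007} - \left(-764\right) 1154 = \sqrt{1007} - -881656 = \sqrt{1007} + 881656 = 881656 + \sqrt{1007}$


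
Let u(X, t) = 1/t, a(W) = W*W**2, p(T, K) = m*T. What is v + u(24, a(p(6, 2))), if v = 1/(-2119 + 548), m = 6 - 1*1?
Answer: -25429/42417000 ≈ -0.00059950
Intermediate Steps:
m = 5 (m = 6 - 1 = 5)
p(T, K) = 5*T
a(W) = W**3
v = -1/1571 (v = 1/(-1571) = -1/1571 ≈ -0.00063654)
v + u(24, a(p(6, 2))) = -1/1571 + 1/((5*6)**3) = -1/1571 + 1/(30**3) = -1/1571 + 1/27000 = -25429/42417000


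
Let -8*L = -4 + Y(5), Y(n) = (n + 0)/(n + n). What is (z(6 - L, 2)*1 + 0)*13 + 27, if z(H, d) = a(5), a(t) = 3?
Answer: 66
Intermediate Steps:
Y(n) = ½ (Y(n) = n/((2*n)) = n*(1/(2*n)) = ½)
L = 7/16 (L = -(-4 + ½)/8 = -⅛*(-7/2) = 7/16 ≈ 0.43750)
z(H, d) = 3
(z(6 - L, 2)*1 + 0)*13 + 27 = (3*1 + 0)*13 + 27 = (3 + 0)*13 + 27 = 3*13 + 27 = 39 + 27 = 66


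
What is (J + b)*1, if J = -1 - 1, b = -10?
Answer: -12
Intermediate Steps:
J = -2
(J + b)*1 = (-2 - 10)*1 = -12*1 = -12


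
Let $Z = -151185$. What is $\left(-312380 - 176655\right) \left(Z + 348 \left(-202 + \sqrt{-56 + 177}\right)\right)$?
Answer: $106439934855$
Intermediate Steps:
$\left(-312380 - 176655\right) \left(Z + 348 \left(-202 + \sqrt{-56 + 177}\right)\right) = \left(-312380 - 176655\right) \left(-151185 + 348 \left(-202 + \sqrt{-56 + 177}\right)\right) = - 489035 \left(-151185 + 348 \left(-202 + \sqrt{121}\right)\right) = - 489035 \left(-151185 + 348 \left(-202 + 11\right)\right) = - 489035 \left(-151185 + 348 \left(-191\right)\right) = - 489035 \left(-151185 - 66468\right) = \left(-489035\right) \left(-217653\right) = 106439934855$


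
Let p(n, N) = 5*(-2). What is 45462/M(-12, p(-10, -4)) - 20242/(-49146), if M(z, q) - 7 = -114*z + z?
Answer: 1130932649/33492999 ≈ 33.766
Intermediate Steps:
p(n, N) = -10
M(z, q) = 7 - 113*z (M(z, q) = 7 + (-114*z + z) = 7 - 113*z)
45462/M(-12, p(-10, -4)) - 20242/(-49146) = 45462/(7 - 113*(-12)) - 20242/(-49146) = 45462/(7 + 1356) - 20242*(-1/49146) = 45462/1363 + 10121/24573 = 1130932649/33492999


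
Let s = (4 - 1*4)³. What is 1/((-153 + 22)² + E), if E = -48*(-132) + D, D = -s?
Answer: 1/23497 ≈ 4.2559e-5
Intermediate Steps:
s = 0 (s = (4 - 4)³ = 0³ = 0)
D = 0 (D = -1*0 = 0)
E = 6336 (E = -48*(-132) + 0 = 6336 + 0 = 6336)
1/((-153 + 22)² + E) = 1/((-153 + 22)² + 6336) = 1/((-131)² + 6336) = 1/(17161 + 6336) = 1/23497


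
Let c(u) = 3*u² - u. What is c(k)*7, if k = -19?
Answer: 7714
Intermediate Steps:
c(u) = -u + 3*u²
c(k)*7 = -19*(-1 + 3*(-19))*7 = -19*(-1 - 57)*7 = -19*(-58)*7 = 1102*7 = 7714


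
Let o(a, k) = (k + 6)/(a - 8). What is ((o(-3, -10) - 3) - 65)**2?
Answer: 553536/121 ≈ 4574.7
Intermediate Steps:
o(a, k) = (6 + k)/(-8 + a)
((o(-3, -10) - 3) - 65)**2 = (((6 - 10)/(-8 - 3) - 3) - 65)**2 = ((-4/(-11) - 3) - 65)**2 = ((-1/11*(-4) - 3) - 65)**2 = ((4/11 - 3) - 65)**2 = (-29/11 - 65)**2 = (-744/11)**2 = 553536/121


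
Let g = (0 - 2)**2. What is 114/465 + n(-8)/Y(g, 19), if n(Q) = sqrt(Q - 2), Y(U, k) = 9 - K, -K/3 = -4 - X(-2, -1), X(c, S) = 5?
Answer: 38/155 - I*sqrt(10)/18 ≈ 0.24516 - 0.17568*I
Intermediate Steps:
K = 27 (K = -3*(-4 - 1*5) = -3*(-4 - 5) = -3*(-9) = 27)
g = 4 (g = (-2)**2 = 4)
Y(U, k) = -18 (Y(U, k) = 9 - 1*27 = 9 - 27 = -18)
n(Q) = sqrt(-2 + Q)
114/465 + n(-8)/Y(g, 19) = 114/465 + sqrt(-2 - 8)/(-18) = 114*(1/465) + sqrt(-10)*(-1/18) = 38/155 + (I*sqrt(10))*(-1/18) = 38/155 - I*sqrt(10)/18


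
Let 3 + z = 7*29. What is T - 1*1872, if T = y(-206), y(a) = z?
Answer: -1672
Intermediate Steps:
z = 200 (z = -3 + 7*29 = -3 + 203 = 200)
y(a) = 200
T = 200
T - 1*1872 = 200 - 1*1872 = 200 - 1872 = -1672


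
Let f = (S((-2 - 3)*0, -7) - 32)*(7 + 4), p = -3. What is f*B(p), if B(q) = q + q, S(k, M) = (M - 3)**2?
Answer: -4488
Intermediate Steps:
S(k, M) = (-3 + M)**2
B(q) = 2*q
f = 748 (f = ((-3 - 7)**2 - 32)*(7 + 4) = ((-10)**2 - 32)*11 = (100 - 32)*11 = 68*11 = 748)
f*B(p) = 748*(2*(-3)) = 748*(-6) = -4488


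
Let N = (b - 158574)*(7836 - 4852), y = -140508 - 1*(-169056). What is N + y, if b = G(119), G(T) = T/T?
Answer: -473153284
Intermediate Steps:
G(T) = 1
b = 1
y = 28548 (y = -140508 + 169056 = 28548)
N = -473181832 (N = (1 - 158574)*(7836 - 4852) = -158573*2984 = -473181832)
N + y = -473181832 + 28548 = -473153284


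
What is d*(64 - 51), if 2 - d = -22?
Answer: 312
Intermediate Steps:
d = 24 (d = 2 - 1*(-22) = 2 + 22 = 24)
d*(64 - 51) = 24*(64 - 51) = 24*13 = 312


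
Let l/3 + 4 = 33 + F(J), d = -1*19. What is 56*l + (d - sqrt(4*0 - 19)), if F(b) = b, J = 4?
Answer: 5525 - I*sqrt(19) ≈ 5525.0 - 4.3589*I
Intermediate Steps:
d = -19
l = 99 (l = -12 + 3*(33 + 4) = -12 + 3*37 = -12 + 111 = 99)
56*l + (d - sqrt(4*0 - 19)) = 56*99 + (-19 - sqrt(4*0 - 19)) = 5544 + (-19 - sqrt(0 - 19)) = 5544 + (-19 - sqrt(-19)) = 5544 + (-19 - I*sqrt(19)) = 5525 - I*sqrt(19)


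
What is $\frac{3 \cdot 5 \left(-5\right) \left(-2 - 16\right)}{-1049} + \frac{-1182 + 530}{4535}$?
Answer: $- \frac{6806198}{4757215} \approx -1.4307$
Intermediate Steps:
$\frac{3 \cdot 5 \left(-5\right) \left(-2 - 16\right)}{-1049} + \frac{-1182 + 530}{4535} = 15 \left(-5\right) \left(-18\right) \left(- \frac{1}{1049}\right) - \frac{652}{4535} = \left(-75\right) \left(-18\right) \left(- \frac{1}{1049}\right) - \frac{652}{4535} = 1350 \left(- \frac{1}{1049}\right) - \frac{652}{4535} = - \frac{1350}{1049} - \frac{652}{4535} = - \frac{6806198}{4757215}$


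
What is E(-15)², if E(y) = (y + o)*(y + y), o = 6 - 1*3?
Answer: 129600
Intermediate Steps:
o = 3 (o = 6 - 3 = 3)
E(y) = 2*y*(3 + y) (E(y) = (y + 3)*(y + y) = (3 + y)*(2*y) = 2*y*(3 + y))
E(-15)² = (2*(-15)*(3 - 15))² = (2*(-15)*(-12))² = 360² = 129600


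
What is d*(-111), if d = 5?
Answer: -555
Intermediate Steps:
d*(-111) = 5*(-111) = -555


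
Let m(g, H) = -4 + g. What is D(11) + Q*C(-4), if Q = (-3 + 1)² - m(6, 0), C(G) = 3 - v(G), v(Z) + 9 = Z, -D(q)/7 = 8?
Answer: -24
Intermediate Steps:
D(q) = -56 (D(q) = -7*8 = -56)
v(Z) = -9 + Z
C(G) = 12 - G (C(G) = 3 - (-9 + G) = 3 + (9 - G) = 12 - G)
Q = 2 (Q = (-3 + 1)² - (-4 + 6) = (-2)² - 1*2 = 4 - 2 = 2)
D(11) + Q*C(-4) = -56 + 2*(12 - 1*(-4)) = -56 + 2*(12 + 4) = -56 + 2*16 = -56 + 32 = -24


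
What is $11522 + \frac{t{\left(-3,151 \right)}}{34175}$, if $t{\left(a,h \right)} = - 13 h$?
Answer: $\frac{393762387}{34175} \approx 11522.0$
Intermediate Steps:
$11522 + \frac{t{\left(-3,151 \right)}}{34175} = 11522 + \frac{\left(-13\right) 151}{34175} = 11522 - \frac{1963}{34175} = \frac{393762387}{34175}$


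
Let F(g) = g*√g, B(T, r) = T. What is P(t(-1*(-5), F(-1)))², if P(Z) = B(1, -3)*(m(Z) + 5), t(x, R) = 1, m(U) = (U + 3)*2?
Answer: 169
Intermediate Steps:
F(g) = g^(3/2)
m(U) = 6 + 2*U (m(U) = (3 + U)*2 = 6 + 2*U)
P(Z) = 11 + 2*Z (P(Z) = 1*((6 + 2*Z) + 5) = 1*(11 + 2*Z) = 11 + 2*Z)
P(t(-1*(-5), F(-1)))² = (11 + 2*1)² = (11 + 2)² = 13² = 169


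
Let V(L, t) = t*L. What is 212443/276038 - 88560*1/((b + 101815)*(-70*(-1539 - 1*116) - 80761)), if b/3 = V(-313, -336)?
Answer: 444406213385419/577444144222694 ≈ 0.76961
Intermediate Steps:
V(L, t) = L*t
b = 315504 (b = 3*(-313*(-336)) = 3*105168 = 315504)
212443/276038 - 88560*1/((b + 101815)*(-70*(-1539 - 1*116) - 80761)) = 212443/276038 - 88560*1/((315504 + 101815)*(-70*(-1539 - 1*116) - 80761)) = 212443*(1/276038) - 88560*1/(417319*(-70*(-1539 - 116) - 80761)) = 30349/39434 - 88560*1/(417319*(-70*(-1655) - 80761)) = 30349/39434 - 88560*1/(417319*(115850 - 80761)) = 30349/39434 - 88560/(417319*35089) = 30349/39434 - 88560/14643306391 = 444406213385419/577444144222694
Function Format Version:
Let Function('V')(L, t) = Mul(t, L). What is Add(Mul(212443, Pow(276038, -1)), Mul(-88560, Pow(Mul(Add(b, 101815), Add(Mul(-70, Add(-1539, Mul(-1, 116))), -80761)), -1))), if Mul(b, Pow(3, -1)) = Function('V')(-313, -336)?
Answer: Rational(444406213385419, 577444144222694) ≈ 0.76961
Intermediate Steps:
Function('V')(L, t) = Mul(L, t)
b = 315504 (b = Mul(3, Mul(-313, -336)) = Mul(3, 105168) = 315504)
Add(Mul(212443, Pow(276038, -1)), Mul(-88560, Pow(Mul(Add(b, 101815), Add(Mul(-70, Add(-1539, Mul(-1, 116))), -80761)), -1))) = Add(Mul(212443, Pow(276038, -1)), Mul(-88560, Pow(Mul(Add(315504, 101815), Add(Mul(-70, Add(-1539, Mul(-1, 116))), -80761)), -1))) = Add(Mul(212443, Rational(1, 276038)), Mul(-88560, Pow(Mul(417319, Add(Mul(-70, Add(-1539, -116)), -80761)), -1))) = Add(Rational(30349, 39434), Mul(-88560, Pow(Mul(417319, Add(Mul(-70, -1655), -80761)), -1))) = Add(Rational(30349, 39434), Mul(-88560, Pow(Mul(417319, Add(115850, -80761)), -1))) = Add(Rational(30349, 39434), Mul(-88560, Pow(Mul(417319, 35089), -1))) = Add(Rational(30349, 39434), Mul(-88560, Pow(14643306391, -1))) = Add(Rational(30349, 39434), Mul(-88560, Rational(1, 14643306391))) = Add(Rational(30349, 39434), Rational(-88560, 14643306391)) = Rational(444406213385419, 577444144222694)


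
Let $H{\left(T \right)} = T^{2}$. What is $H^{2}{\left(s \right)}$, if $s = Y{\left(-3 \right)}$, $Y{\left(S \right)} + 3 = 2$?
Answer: $1$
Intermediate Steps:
$Y{\left(S \right)} = -1$ ($Y{\left(S \right)} = -3 + 2 = -1$)
$s = -1$
$H^{2}{\left(s \right)} = \left(\left(-1\right)^{2}\right)^{2} = 1^{2} = 1$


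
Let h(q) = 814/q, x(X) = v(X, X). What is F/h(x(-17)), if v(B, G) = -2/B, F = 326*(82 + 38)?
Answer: 39120/6919 ≈ 5.6540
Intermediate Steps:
F = 39120 (F = 326*120 = 39120)
x(X) = -2/X
F/h(x(-17)) = 39120/((814/((-2/(-17))))) = 39120/((814/((-2*(-1/17))))) = 39120/((814/(2/17))) = 39120/((814*(17/2))) = 39120/6919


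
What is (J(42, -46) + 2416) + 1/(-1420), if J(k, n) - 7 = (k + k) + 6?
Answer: 3568459/1420 ≈ 2513.0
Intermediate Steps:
J(k, n) = 13 + 2*k (J(k, n) = 7 + ((k + k) + 6) = 7 + (2*k + 6) = 7 + (6 + 2*k) = 13 + 2*k)
(J(42, -46) + 2416) + 1/(-1420) = ((13 + 2*42) + 2416) + 1/(-1420) = ((13 + 84) + 2416) - 1/1420 = (97 + 2416) - 1/1420 = 2513 - 1/1420 = 3568459/1420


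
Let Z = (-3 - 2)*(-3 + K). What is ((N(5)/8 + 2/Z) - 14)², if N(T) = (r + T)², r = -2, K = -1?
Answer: 261121/1600 ≈ 163.20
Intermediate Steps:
N(T) = (-2 + T)²
Z = 20 (Z = (-3 - 2)*(-3 - 1) = -5*(-4) = 20)
((N(5)/8 + 2/Z) - 14)² = (((-2 + 5)²/8 + 2/20) - 14)² = ((3²*(⅛) + 2*(1/20)) - 14)² = ((9*(⅛) + ⅒) - 14)² = ((9/8 + ⅒) - 14)² = (49/40 - 14)² = (-511/40)² = 261121/1600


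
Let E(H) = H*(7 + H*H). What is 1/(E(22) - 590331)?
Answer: -1/579529 ≈ -1.7255e-6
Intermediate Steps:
E(H) = H*(7 + H**2)
1/(E(22) - 590331) = 1/(22*(7 + 22**2) - 590331) = 1/(22*(7 + 484) - 590331) = 1/(22*491 - 590331) = 1/(10802 - 590331) = 1/(-579529) = -1/579529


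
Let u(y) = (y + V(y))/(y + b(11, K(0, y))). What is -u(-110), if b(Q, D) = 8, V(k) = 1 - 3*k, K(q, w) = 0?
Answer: 13/6 ≈ 2.1667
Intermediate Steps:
u(y) = (1 - 2*y)/(8 + y) (u(y) = (y + (1 - 3*y))/(y + 8) = (1 - 2*y)/(8 + y))
-u(-110) = -(1 - 2*(-110))/(8 - 110) = -(1 + 220)/(-102) = -(-1)*221/102 = -1*(-13/6) = 13/6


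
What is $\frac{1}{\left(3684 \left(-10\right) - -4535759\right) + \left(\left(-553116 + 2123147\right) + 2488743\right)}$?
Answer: $\frac{1}{8557693} \approx 1.1685 \cdot 10^{-7}$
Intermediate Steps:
$\frac{1}{\left(3684 \left(-10\right) - -4535759\right) + \left(\left(-553116 + 2123147\right) + 2488743\right)} = \frac{1}{\left(-36840 + 4535759\right) + \left(1570031 + 2488743\right)} = \frac{1}{4498919 + 4058774} = \frac{1}{8557693}$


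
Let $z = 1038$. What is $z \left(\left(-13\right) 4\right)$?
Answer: $-53976$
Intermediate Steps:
$z \left(\left(-13\right) 4\right) = 1038 \left(\left(-13\right) 4\right) = 1038 \left(-52\right) = -53976$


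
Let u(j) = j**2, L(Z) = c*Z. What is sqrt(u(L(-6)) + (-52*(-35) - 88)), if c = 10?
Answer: 2*sqrt(1333) ≈ 73.021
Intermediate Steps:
L(Z) = 10*Z
sqrt(u(L(-6)) + (-52*(-35) - 88)) = sqrt((10*(-6))**2 + (-52*(-35) - 88)) = sqrt((-60)**2 + (1820 - 88)) = sqrt(3600 + 1732) = sqrt(5332) = 2*sqrt(1333)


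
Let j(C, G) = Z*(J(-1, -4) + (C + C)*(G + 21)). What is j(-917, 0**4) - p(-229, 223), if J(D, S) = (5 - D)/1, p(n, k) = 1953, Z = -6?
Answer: 229095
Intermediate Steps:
J(D, S) = 5 - D (J(D, S) = (5 - D)*1 = 5 - D)
j(C, G) = -36 - 12*C*(21 + G) (j(C, G) = -6*((5 - 1*(-1)) + (C + C)*(G + 21)) = -6*((5 + 1) + (2*C)*(21 + G)) = -6*(6 + 2*C*(21 + G)) = -36 - 12*C*(21 + G))
j(-917, 0**4) - p(-229, 223) = (-36 - 252*(-917) - 12*(-917)*0**4) - 1*1953 = (-36 + 231084 - 12*(-917)*0) - 1953 = (-36 + 231084 + 0) - 1953 = 231048 - 1953 = 229095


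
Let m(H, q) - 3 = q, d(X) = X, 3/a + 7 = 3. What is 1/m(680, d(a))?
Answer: 4/9 ≈ 0.44444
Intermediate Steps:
a = -¾ (a = 3/(-7 + 3) = 3/(-4) = 3*(-¼) = -¾ ≈ -0.75000)
m(H, q) = 3 + q
1/m(680, d(a)) = 1/(3 - ¾) = 1/(9/4) = 4/9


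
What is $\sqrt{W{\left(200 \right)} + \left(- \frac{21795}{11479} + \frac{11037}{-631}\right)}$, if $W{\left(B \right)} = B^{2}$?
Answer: $\frac{4 \sqrt{131098059689091898}}{7243249} \approx 199.95$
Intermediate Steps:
$\sqrt{W{\left(200 \right)} + \left(- \frac{21795}{11479} + \frac{11037}{-631}\right)} = \sqrt{200^{2} + \left(- \frac{21795}{11479} + \frac{11037}{-631}\right)} = \sqrt{40000 + \left(\left(-21795\right) \frac{1}{11479} + 11037 \left(- \frac{1}{631}\right)\right)} = \sqrt{40000 - \frac{140446368}{7243249}} = \sqrt{\frac{289589513632}{7243249}} = \frac{4 \sqrt{131098059689091898}}{7243249}$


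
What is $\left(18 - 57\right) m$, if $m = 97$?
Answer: $-3783$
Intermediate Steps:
$\left(18 - 57\right) m = \left(18 - 57\right) 97 = \left(-39\right) 97 = -3783$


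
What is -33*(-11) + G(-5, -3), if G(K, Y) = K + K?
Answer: 353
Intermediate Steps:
G(K, Y) = 2*K
-33*(-11) + G(-5, -3) = -33*(-11) + 2*(-5) = 363 - 10 = 353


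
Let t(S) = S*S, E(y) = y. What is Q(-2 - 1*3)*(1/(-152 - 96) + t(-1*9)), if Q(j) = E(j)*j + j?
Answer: 100435/62 ≈ 1619.9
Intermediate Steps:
t(S) = S**2
Q(j) = j + j**2 (Q(j) = j*j + j = j**2 + j = j + j**2)
Q(-2 - 1*3)*(1/(-152 - 96) + t(-1*9)) = ((-2 - 1*3)*(1 + (-2 - 1*3)))*(1/(-152 - 96) + (-1*9)**2) = ((-2 - 3)*(1 + (-2 - 3)))*(1/(-248) + (-9)**2) = (-5*(1 - 5))*(-1/248 + 81) = -5*(-4)*(20087/248) = 20*(20087/248) = 100435/62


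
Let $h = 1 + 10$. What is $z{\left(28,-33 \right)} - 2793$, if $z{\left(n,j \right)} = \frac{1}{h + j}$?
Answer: $- \frac{61447}{22} \approx -2793.0$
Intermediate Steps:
$h = 11$
$z{\left(n,j \right)} = \frac{1}{11 + j}$
$z{\left(28,-33 \right)} - 2793 = \frac{1}{11 - 33} - 2793 = \frac{1}{-22} - 2793 = - \frac{1}{22} - 2793 = - \frac{61447}{22}$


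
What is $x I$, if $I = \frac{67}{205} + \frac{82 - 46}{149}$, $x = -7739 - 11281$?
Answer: $- \frac{66048852}{6109} \approx -10812.0$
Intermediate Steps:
$x = -19020$ ($x = -7739 - 11281 = -19020$)
$I = \frac{17363}{30545}$ ($I = 67 \cdot \frac{1}{205} + 36 \cdot \frac{1}{149} = \frac{67}{205} + \frac{36}{149} = \frac{17363}{30545} \approx 0.56844$)
$x I = \left(-19020\right) \frac{17363}{30545} = - \frac{66048852}{6109}$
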